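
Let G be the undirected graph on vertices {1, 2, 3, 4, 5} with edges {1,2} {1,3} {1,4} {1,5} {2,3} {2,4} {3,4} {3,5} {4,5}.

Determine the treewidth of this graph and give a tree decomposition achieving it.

The largest bag has 4 vertices, giving width 3; this decomposition certifies tw(G) ≤ 3. On the other hand G contains the 4-clique {1, 2, 3, 4}. A clique must lie in a single bag of any decomposition, so no decomposition can have width below 3. Hence tw(G) = 3 exactly.

Treewidth 3.
One optimal decomposition is:
Bags: B1 = {1, 2, 3, 4}  B2 = {1, 3, 4, 5}
Tree: B1–B2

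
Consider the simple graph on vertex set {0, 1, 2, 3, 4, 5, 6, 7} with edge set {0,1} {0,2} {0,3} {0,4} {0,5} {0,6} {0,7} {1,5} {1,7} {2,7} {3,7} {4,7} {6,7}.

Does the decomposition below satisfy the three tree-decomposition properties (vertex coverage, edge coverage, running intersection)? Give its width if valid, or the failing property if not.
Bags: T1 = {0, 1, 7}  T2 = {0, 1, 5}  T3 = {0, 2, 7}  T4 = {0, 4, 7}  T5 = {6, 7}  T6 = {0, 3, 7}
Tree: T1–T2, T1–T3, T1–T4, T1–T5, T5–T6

No — edge (0,6) lies in no bag.

A tree decomposition must satisfy three properties: every vertex lies in some bag; for every edge, both endpoints lie together in some bag; and for every vertex, the bags containing it form a connected subtree. Here edge (0,6) lies in no bag, so the decomposition is invalid.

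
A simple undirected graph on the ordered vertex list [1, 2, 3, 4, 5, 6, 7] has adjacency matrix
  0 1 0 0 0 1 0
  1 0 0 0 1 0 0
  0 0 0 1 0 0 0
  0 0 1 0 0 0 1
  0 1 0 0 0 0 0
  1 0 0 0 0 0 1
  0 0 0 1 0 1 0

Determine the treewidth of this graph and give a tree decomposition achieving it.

The largest bag has 2 vertices, giving width 1; this decomposition certifies tw(G) ≤ 1. Any graph with an edge has treewidth ≥ 1, and G has the edge 5–2. Hence tw(G) = 1 exactly.

Treewidth 1.
One optimal decomposition is:
Bags: B1 = {2, 5}  B2 = {1, 2}  B3 = {1, 6}  B4 = {6, 7}  B5 = {4, 7}  B6 = {3, 4}
Tree: B1–B2, B2–B3, B3–B4, B4–B5, B5–B6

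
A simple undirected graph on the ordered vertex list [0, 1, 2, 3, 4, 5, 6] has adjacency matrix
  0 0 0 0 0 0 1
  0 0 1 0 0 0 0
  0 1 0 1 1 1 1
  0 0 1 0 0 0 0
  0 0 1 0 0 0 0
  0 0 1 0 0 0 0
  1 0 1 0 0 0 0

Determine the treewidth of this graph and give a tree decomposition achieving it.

Treewidth 1.
One such decomposition:
Bags: B1 = {2, 5}  B2 = {2, 6}  B3 = {2, 3}  B4 = {2, 4}  B5 = {1, 2}  B6 = {0, 6}
Tree: B1–B2, B2–B3, B2–B4, B2–B5, B2–B6

The largest bag has 2 vertices, giving width 1; this decomposition certifies tw(G) ≤ 1. G has an edge, so its treewidth is at least 1. Therefore the treewidth is 1.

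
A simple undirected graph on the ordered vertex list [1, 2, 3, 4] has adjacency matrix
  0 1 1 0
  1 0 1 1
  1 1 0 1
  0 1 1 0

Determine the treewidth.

2

A width-2 tree decomposition is:
Bags: B1 = {2, 3, 4}  B2 = {1, 2, 3}
Tree: B1–B2
Every bag has size at most 3, so the width is 3 − 1 = 2 and tw(G) ≤ 2. On the other hand G contains the 3-clique {1, 2, 3}. A clique must lie in a single bag of any decomposition, so no decomposition can have width below 2. Combining the bounds, tw(G) = 2.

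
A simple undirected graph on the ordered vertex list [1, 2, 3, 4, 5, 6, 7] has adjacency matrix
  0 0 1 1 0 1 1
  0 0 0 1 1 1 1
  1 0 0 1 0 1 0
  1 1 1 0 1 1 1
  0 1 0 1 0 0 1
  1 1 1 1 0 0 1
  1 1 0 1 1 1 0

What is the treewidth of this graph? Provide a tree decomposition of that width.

The largest bag has 4 vertices, giving width 3; this decomposition certifies tw(G) ≤ 3. For the lower bound, the 4 vertices {2, 4, 5, 7} are pairwise adjacent, and any tree decomposition puts a clique entirely inside one bag — forcing width ≥ 3. Hence tw(G) = 3 exactly.

Treewidth 3.
One optimal decomposition is:
Bags: B1 = {2, 4, 6, 7}  B2 = {1, 4, 6, 7}  B3 = {2, 4, 5, 7}  B4 = {1, 3, 4, 6}
Tree: B1–B2, B1–B3, B2–B4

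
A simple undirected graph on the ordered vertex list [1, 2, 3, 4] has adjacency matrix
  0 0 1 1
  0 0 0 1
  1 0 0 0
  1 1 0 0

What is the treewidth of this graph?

1

A width-1 tree decomposition is:
Bags: B1 = {1, 4}  B2 = {1, 3}  B3 = {2, 4}
Tree: B1–B2, B1–B3
Each bag holds 2 vertices, so the decomposition has width 1, which upper-bounds the treewidth. G has an edge, so its treewidth is at least 1. Combining the bounds, tw(G) = 1.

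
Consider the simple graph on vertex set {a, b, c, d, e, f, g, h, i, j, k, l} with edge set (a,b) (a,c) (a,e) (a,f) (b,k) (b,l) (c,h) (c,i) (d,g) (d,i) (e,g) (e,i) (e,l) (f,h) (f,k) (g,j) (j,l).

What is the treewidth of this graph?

3

A width-3 tree decomposition is:
Bags: B1 = {d, g, j, l}  B2 = {d, e, g, l}  B3 = {d, e, i, l}  B4 = {b, e, i, l}  B5 = {a, b, e, i}  B6 = {a, b, c, i}  B7 = {a, b, c, k}  B8 = {a, c, f, k}  B9 = {c, f, h, k}
Tree: B1–B2, B2–B3, B3–B4, B4–B5, B5–B6, B6–B7, B7–B8, B8–B9
Every bag has size at most 4, so the width is 4 − 1 = 3 and tw(G) ≤ 3. For the lower bound: the 4 vertex sets {d,g,j}, {l}, {e}, {a,b,c,i} are disjoint, each induces a connected subgraph, and every pair is joined by at least one edge of G. Contracting each set to a single vertex therefore yields K_{4} as a minor, and since treewidth is minor-monotone, tw(G) ≥ tw(K_{4}) = 3. Hence tw(G) = 3 exactly.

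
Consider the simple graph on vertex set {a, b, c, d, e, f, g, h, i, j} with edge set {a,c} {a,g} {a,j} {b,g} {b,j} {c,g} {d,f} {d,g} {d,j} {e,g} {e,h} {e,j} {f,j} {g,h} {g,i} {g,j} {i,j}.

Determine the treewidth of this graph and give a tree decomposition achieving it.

The largest bag has 3 vertices, giving width 2; this decomposition certifies tw(G) ≤ 2. Conversely, {d, g, j} is a clique of size 3, and the vertices of any clique must share a bag in every tree decomposition; so some bag has ≥ 3 vertices and tw(G) ≥ 2. Therefore the treewidth is 2.

Treewidth 2.
One such decomposition:
Bags: B1 = {e, g, j}  B2 = {a, g, j}  B3 = {e, g, h}  B4 = {a, c, g}  B5 = {d, g, j}  B6 = {d, f, j}  B7 = {g, i, j}  B8 = {b, g, j}
Tree: B1–B2, B1–B3, B2–B4, B1–B5, B5–B6, B1–B7, B5–B8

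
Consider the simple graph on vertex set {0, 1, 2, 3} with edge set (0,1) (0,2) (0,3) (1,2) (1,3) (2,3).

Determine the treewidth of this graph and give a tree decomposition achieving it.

A single bag containing all 4 vertices is trivially a valid decomposition of width 3. Conversely, {0, 1, 2, 3} is a clique of size 4, and the vertices of any clique must share a bag in every tree decomposition; so some bag has ≥ 4 vertices and tw(G) ≥ 3. The upper and lower bounds meet at 3, so that is the treewidth.

Treewidth 3.
One such decomposition:
Bags: B1 = {0, 1, 2, 3}
Tree: (single bag)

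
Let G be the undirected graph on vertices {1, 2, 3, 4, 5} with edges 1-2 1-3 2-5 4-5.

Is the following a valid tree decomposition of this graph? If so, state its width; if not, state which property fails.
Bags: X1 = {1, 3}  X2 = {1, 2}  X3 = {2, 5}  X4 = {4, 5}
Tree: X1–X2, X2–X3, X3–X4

Checking the three conditions: (i) the bags cover all of {1, 2, 3, 4, 5}; (ii) for each edge, some bag contains both endpoints; (iii) the bags containing any fixed vertex form a subtree. All hold, so the decomposition is valid with width 2 − 1 = 1.

Yes; width 1.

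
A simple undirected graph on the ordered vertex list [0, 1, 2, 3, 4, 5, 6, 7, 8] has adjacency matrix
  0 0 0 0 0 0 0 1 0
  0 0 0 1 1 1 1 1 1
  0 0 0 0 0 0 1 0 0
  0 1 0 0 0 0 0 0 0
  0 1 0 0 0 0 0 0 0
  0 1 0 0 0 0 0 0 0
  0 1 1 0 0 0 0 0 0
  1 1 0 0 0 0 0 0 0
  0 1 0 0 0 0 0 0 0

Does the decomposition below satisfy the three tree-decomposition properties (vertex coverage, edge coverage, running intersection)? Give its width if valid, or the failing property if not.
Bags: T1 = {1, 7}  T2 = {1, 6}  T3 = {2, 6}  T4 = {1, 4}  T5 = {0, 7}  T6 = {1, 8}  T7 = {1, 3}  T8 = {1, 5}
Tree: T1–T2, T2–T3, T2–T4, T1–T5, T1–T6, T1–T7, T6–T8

Yes; width 1.

Every vertex of G appears in some bag (union = {0, 1, 2, 3, 4, 5, 6, 7, 8}); every edge is covered by a bag; and for each vertex v the set of bags containing v is connected in the bag tree. The decomposition is therefore valid. The largest bag has 2 vertices, so the width is 1.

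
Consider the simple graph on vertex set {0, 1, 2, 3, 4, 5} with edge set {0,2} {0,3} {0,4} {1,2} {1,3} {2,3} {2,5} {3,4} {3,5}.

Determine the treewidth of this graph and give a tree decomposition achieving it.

Treewidth 2.
One such decomposition:
Bags: B1 = {2, 3, 5}  B2 = {0, 2, 3}  B3 = {0, 3, 4}  B4 = {1, 2, 3}
Tree: B1–B2, B2–B3, B2–B4

Every bag has size at most 3, so the width is 3 − 1 = 2 and tw(G) ≤ 2. On the other hand G contains the 3-clique {0, 2, 3}. A clique must lie in a single bag of any decomposition, so no decomposition can have width below 2. Hence tw(G) = 2 exactly.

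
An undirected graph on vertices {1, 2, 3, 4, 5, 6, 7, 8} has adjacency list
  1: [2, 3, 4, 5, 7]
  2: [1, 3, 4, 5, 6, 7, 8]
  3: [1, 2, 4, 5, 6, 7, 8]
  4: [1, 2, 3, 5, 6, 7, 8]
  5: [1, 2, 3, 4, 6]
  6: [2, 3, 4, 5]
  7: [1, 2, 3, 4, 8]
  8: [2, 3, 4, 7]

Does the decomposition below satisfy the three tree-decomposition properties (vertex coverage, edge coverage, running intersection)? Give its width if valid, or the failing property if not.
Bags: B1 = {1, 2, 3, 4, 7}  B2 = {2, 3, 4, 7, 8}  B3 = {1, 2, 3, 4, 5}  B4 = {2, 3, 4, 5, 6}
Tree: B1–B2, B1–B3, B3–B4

Yes; width 4.

Every vertex of G appears in some bag (union = {1, 2, 3, 4, 5, 6, 7, 8}); every edge is covered by a bag; and for each vertex v the set of bags containing v is connected in the bag tree. The decomposition is therefore valid. The largest bag has 5 vertices, so the width is 4.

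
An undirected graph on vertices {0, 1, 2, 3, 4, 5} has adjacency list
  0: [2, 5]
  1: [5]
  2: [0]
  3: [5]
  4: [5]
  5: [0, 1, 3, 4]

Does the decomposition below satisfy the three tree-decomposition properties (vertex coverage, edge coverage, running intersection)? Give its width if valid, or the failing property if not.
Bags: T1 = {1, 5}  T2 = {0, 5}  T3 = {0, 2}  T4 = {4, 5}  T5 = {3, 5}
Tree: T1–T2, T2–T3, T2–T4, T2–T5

Vertex coverage: the bags together contain {0, 1, 2, 3, 4, 5}, the full vertex set. Edge coverage: each edge of G has both endpoints in at least one bag. Running intersection: for every vertex, the bags containing it form a connected subtree. All three properties hold, so this is a valid tree decomposition of width max|bag| − 1 = 1, and hence tw(G) ≤ 1.

Yes; width 1.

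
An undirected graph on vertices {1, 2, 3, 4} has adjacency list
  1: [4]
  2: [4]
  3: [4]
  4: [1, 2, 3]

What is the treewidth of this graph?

1

A width-1 tree decomposition is:
Bags: B1 = {1, 4}  B2 = {2, 4}  B3 = {3, 4}
Tree: B1–B2, B1–B3
Every bag has size at most 2, so the width is 2 − 1 = 1 and tw(G) ≤ 1. Since G has at least one edge (e.g. 4–1), it is not an edgeless graph, so tw(G) ≥ 1. Therefore the treewidth is 1.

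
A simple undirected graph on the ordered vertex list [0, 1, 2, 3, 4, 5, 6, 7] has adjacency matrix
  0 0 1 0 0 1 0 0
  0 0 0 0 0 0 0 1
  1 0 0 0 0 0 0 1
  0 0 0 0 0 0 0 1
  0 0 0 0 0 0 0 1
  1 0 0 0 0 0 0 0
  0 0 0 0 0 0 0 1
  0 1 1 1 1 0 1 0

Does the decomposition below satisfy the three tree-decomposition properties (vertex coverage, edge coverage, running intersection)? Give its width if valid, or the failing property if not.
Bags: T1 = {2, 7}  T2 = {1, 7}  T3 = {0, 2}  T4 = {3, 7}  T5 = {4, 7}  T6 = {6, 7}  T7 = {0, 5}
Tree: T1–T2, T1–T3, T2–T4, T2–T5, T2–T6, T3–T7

Yes; width 1.

Every vertex of G appears in some bag (union = {0, 1, 2, 3, 4, 5, 6, 7}); every edge is covered by a bag; and for each vertex v the set of bags containing v is connected in the bag tree. The decomposition is therefore valid. The largest bag has 2 vertices, so the width is 1.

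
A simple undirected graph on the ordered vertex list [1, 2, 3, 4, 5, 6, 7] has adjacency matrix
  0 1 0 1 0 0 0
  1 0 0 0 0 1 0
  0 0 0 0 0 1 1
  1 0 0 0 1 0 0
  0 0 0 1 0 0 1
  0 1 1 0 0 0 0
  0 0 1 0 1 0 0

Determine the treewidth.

A width-2 tree decomposition is:
Bags: B1 = {3, 6, 7}  B2 = {5, 6, 7}  B3 = {4, 5, 6}  B4 = {1, 4, 6}  B5 = {1, 2, 6}
Tree: B1–B2, B2–B3, B3–B4, B4–B5
The largest bag has 3 vertices, giving width 2; this decomposition certifies tw(G) ≤ 2. For the lower bound, G contains the cycle 6–3–7–5–4–1–2–6, so G is not a forest; only forests have treewidth ≤ 1, hence tw(G) ≥ 2. The upper and lower bounds meet at 2, so that is the treewidth.

2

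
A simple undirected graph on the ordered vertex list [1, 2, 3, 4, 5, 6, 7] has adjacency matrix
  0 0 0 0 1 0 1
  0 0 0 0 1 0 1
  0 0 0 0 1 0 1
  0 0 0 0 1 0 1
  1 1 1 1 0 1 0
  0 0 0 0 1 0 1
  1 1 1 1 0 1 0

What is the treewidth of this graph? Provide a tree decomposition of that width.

Every bag has size at most 3, so the width is 3 − 1 = 2 and tw(G) ≤ 2. The edges 5–6–7–3–5 form a cycle, so G is not a tree and its treewidth is at least 2. Hence tw(G) = 2 exactly.

Treewidth 2.
Bags: B1 = {5, 6, 7}  B2 = {3, 5, 7}  B3 = {4, 5, 7}  B4 = {1, 5, 7}  B5 = {2, 5, 7}
Tree: B1–B2, B2–B3, B3–B4, B4–B5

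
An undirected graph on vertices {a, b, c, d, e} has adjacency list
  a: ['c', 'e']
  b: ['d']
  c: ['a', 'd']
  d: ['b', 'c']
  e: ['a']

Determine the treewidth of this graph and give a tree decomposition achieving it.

Treewidth 1.
Bags: B1 = {a, e}  B2 = {a, c}  B3 = {c, d}  B4 = {b, d}
Tree: B1–B2, B2–B3, B3–B4

Every bag has size at most 2, so the width is 2 − 1 = 1 and tw(G) ≤ 1. Any graph with an edge has treewidth ≥ 1, and G has the edge e–a. The upper and lower bounds meet at 1, so that is the treewidth.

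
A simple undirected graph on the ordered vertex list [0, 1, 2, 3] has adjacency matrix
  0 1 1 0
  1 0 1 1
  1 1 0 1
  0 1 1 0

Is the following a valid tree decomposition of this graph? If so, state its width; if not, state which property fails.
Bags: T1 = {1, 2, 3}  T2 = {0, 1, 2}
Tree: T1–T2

Yes; width 2.

Every vertex of G appears in some bag (union = {0, 1, 2, 3}); every edge is covered by a bag; and for each vertex v the set of bags containing v is connected in the bag tree. The decomposition is therefore valid. The largest bag has 3 vertices, so the width is 2.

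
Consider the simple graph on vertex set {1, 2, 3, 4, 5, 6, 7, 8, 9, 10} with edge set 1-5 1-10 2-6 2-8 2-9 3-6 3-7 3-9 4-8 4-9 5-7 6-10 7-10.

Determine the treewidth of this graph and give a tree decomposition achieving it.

Treewidth 2.
One such decomposition:
Bags: B1 = {4, 8, 9}  B2 = {2, 8, 9}  B3 = {2, 3, 9}  B4 = {2, 3, 6}  B5 = {3, 6, 7}  B6 = {6, 7, 10}  B7 = {5, 7, 10}  B8 = {1, 5, 10}
Tree: B1–B2, B2–B3, B3–B4, B4–B5, B5–B6, B6–B7, B7–B8

Each bag holds 3 vertices, so the decomposition has width 2, which upper-bounds the treewidth. For the lower bound, G contains the cycle 4–8–2–9–4, so G is not a forest; only forests have treewidth ≤ 1, hence tw(G) ≥ 2. The upper and lower bounds meet at 2, so that is the treewidth.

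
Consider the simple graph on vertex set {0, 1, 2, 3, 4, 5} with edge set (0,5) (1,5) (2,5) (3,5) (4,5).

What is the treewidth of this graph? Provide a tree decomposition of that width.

Each bag holds 2 vertices, so the decomposition has width 1, which upper-bounds the treewidth. Any graph with an edge has treewidth ≥ 1, and G has the edge 0–5. The upper and lower bounds meet at 1, so that is the treewidth.

Treewidth 1.
Bags: B1 = {0, 5}  B2 = {2, 5}  B3 = {3, 5}  B4 = {4, 5}  B5 = {1, 5}
Tree: B1–B2, B1–B3, B2–B4, B4–B5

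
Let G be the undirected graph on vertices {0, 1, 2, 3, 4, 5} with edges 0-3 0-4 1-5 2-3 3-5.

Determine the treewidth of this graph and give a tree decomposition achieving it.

Treewidth 1.
One optimal decomposition is:
Bags: B1 = {0, 3}  B2 = {0, 4}  B3 = {3, 5}  B4 = {2, 3}  B5 = {1, 5}
Tree: B1–B2, B1–B3, B1–B4, B3–B5

The largest bag has 2 vertices, giving width 1; this decomposition certifies tw(G) ≤ 1. Since G has at least one edge (e.g. 0–3), it is not an edgeless graph, so tw(G) ≥ 1. Hence tw(G) = 1 exactly.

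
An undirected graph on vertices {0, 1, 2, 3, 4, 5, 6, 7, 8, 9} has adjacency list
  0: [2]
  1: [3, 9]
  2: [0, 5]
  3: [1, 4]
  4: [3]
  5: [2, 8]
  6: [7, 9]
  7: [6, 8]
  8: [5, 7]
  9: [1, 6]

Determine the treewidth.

A width-1 tree decomposition is:
Bags: B1 = {0, 2}  B2 = {2, 5}  B3 = {5, 8}  B4 = {7, 8}  B5 = {6, 7}  B6 = {6, 9}  B7 = {1, 9}  B8 = {1, 3}  B9 = {3, 4}
Tree: B1–B2, B2–B3, B3–B4, B4–B5, B5–B6, B6–B7, B7–B8, B8–B9
Each bag holds 2 vertices, so the decomposition has width 1, which upper-bounds the treewidth. Since G has at least one edge (e.g. 0–2), it is not an edgeless graph, so tw(G) ≥ 1. The upper and lower bounds meet at 1, so that is the treewidth.

1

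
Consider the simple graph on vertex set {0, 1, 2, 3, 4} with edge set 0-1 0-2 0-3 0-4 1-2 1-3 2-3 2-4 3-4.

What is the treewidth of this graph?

3

A width-3 tree decomposition is:
Bags: B1 = {0, 2, 3, 4}  B2 = {0, 1, 2, 3}
Tree: B1–B2
The largest bag has 4 vertices, giving width 3; this decomposition certifies tw(G) ≤ 3. On the other hand G contains the 4-clique {0, 1, 2, 3}. A clique must lie in a single bag of any decomposition, so no decomposition can have width below 3. Therefore the treewidth is 3.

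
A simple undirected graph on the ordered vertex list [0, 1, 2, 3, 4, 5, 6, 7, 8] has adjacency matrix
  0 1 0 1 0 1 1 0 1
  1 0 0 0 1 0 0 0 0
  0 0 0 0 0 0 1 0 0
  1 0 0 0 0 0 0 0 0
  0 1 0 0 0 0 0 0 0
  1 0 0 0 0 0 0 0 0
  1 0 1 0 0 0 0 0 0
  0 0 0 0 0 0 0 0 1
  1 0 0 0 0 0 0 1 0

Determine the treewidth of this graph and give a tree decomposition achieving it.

The largest bag has 2 vertices, giving width 1; this decomposition certifies tw(G) ≤ 1. G has an edge, so its treewidth is at least 1. Combining the bounds, tw(G) = 1.

Treewidth 1.
One such decomposition:
Bags: B1 = {0, 8}  B2 = {7, 8}  B3 = {0, 6}  B4 = {0, 1}  B5 = {1, 4}  B6 = {0, 3}  B7 = {0, 5}  B8 = {2, 6}
Tree: B1–B2, B1–B3, B3–B4, B4–B5, B4–B6, B1–B7, B3–B8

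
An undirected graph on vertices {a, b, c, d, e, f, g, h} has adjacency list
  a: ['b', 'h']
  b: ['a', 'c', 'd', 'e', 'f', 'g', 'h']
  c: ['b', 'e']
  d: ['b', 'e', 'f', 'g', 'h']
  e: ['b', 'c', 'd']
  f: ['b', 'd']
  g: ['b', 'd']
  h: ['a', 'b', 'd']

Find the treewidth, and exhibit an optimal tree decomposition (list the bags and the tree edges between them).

Treewidth 2.
One such decomposition:
Bags: B1 = {a, b, h}  B2 = {b, d, h}  B3 = {b, d, e}  B4 = {b, d, f}  B5 = {b, c, e}  B6 = {b, d, g}
Tree: B1–B2, B2–B3, B2–B4, B3–B5, B2–B6

Every bag has size at most 3, so the width is 3 − 1 = 2 and tw(G) ≤ 2. For the lower bound, the 3 vertices {b, d, g} are pairwise adjacent, and any tree decomposition puts a clique entirely inside one bag — forcing width ≥ 2. The upper and lower bounds meet at 2, so that is the treewidth.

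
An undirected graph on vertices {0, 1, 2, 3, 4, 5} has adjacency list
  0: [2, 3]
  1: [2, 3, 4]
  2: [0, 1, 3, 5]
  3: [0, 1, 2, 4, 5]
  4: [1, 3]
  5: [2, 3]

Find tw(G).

2

A width-2 tree decomposition is:
Bags: B1 = {1, 3, 4}  B2 = {1, 2, 3}  B3 = {2, 3, 5}  B4 = {0, 2, 3}
Tree: B1–B2, B2–B3, B3–B4
The largest bag has 3 vertices, giving width 2; this decomposition certifies tw(G) ≤ 2. For the lower bound, the 3 vertices {0, 2, 3} are pairwise adjacent, and any tree decomposition puts a clique entirely inside one bag — forcing width ≥ 2. Therefore the treewidth is 2.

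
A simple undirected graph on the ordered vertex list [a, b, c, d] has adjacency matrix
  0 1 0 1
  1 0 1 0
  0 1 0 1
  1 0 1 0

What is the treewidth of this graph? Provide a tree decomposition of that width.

Treewidth 2.
One such decomposition:
Bags: B1 = {a, b, d}  B2 = {b, c, d}
Tree: B1–B2

Each bag holds 3 vertices, so the decomposition has width 2, which upper-bounds the treewidth. For the lower bound, G contains the cycle d–a–b–c–d, so G is not a forest; only forests have treewidth ≤ 1, hence tw(G) ≥ 2. The upper and lower bounds meet at 2, so that is the treewidth.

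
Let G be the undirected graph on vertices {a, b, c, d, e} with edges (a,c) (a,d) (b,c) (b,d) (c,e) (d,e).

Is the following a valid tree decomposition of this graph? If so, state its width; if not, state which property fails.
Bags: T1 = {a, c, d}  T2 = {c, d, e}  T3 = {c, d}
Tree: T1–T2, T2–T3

A tree decomposition must satisfy three properties: every vertex lies in some bag; for every edge, both endpoints lie together in some bag; and for every vertex, the bags containing it form a connected subtree. Here vertex b appears in no bag, so the decomposition is invalid.

No — vertex b appears in no bag.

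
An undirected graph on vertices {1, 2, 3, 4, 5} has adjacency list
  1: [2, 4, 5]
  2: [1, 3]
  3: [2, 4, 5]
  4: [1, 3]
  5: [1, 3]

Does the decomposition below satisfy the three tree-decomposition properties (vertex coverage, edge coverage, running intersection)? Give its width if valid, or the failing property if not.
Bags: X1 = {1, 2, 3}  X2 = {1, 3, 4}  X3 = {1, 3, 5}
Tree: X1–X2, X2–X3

Vertex coverage: the bags together contain {1, 2, 3, 4, 5}, the full vertex set. Edge coverage: each edge of G has both endpoints in at least one bag. Running intersection: for every vertex, the bags containing it form a connected subtree. All three properties hold, so this is a valid tree decomposition of width max|bag| − 1 = 2, and hence tw(G) ≤ 2.

Yes; width 2.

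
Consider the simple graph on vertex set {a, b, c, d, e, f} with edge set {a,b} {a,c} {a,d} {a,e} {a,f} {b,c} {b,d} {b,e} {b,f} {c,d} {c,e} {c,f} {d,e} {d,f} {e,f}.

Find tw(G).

5

A width-5 tree decomposition is:
Bags: B1 = {a, b, c, d, e, f}
Tree: (single bag)
With just one bag of size 6, the width is 6 − 1 = 5, so tw(G) ≤ 5. For the lower bound, the 6 vertices {a, b, c, d, e, f} are pairwise adjacent, and any tree decomposition puts a clique entirely inside one bag — forcing width ≥ 5. Therefore the treewidth is 5.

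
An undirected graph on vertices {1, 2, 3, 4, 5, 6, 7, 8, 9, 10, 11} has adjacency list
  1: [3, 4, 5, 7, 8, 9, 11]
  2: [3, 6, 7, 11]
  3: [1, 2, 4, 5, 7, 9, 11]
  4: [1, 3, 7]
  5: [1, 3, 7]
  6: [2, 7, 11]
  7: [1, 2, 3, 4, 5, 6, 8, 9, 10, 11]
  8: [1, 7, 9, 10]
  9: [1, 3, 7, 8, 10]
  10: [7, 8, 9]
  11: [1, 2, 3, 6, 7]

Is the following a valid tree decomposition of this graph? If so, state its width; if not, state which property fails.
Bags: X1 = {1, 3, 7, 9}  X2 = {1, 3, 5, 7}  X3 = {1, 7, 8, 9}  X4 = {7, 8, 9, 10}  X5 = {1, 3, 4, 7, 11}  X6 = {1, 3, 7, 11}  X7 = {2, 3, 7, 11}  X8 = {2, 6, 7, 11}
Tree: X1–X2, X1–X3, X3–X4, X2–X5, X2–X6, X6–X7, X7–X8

A tree decomposition must satisfy three properties: every vertex lies in some bag; for every edge, both endpoints lie together in some bag; and for every vertex, the bags containing it form a connected subtree. Here bags containing vertex 11 are not connected in the tree, so the decomposition is invalid.

No — bags containing vertex 11 are not connected in the tree.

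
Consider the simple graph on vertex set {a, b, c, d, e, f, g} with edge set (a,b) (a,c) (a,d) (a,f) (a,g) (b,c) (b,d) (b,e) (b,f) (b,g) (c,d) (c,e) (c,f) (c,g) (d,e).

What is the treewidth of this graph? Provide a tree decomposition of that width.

Treewidth 3.
Bags: B1 = {a, b, c, d}  B2 = {a, b, c, f}  B3 = {b, c, d, e}  B4 = {a, b, c, g}
Tree: B1–B2, B1–B3, B2–B4

Each bag holds 4 vertices, so the decomposition has width 3, which upper-bounds the treewidth. Conversely, {b, c, d, e} is a clique of size 4, and the vertices of any clique must share a bag in every tree decomposition; so some bag has ≥ 4 vertices and tw(G) ≥ 3. The upper and lower bounds meet at 3, so that is the treewidth.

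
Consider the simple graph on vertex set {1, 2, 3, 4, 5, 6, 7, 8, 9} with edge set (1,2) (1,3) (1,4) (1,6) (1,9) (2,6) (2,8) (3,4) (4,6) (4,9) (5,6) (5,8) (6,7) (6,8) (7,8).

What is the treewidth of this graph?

2

A width-2 tree decomposition is:
Bags: B1 = {1, 2, 6}  B2 = {2, 6, 8}  B3 = {1, 4, 6}  B4 = {5, 6, 8}  B5 = {1, 4, 9}  B6 = {6, 7, 8}  B7 = {1, 3, 4}
Tree: B1–B2, B1–B3, B2–B4, B3–B5, B2–B6, B5–B7
Each bag holds 3 vertices, so the decomposition has width 2, which upper-bounds the treewidth. On the other hand G contains the 3-clique {1, 4, 9}. A clique must lie in a single bag of any decomposition, so no decomposition can have width below 2. Therefore the treewidth is 2.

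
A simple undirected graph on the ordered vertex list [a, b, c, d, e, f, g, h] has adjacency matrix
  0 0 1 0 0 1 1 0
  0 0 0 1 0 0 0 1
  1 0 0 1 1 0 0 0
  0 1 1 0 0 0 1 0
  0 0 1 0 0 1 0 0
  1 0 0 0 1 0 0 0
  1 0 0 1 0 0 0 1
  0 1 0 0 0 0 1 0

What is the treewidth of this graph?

2

A width-2 tree decomposition is:
Bags: B1 = {b, d, h}  B2 = {d, g, h}  B3 = {c, d, g}  B4 = {a, c, g}  B5 = {a, c, e}  B6 = {a, e, f}
Tree: B1–B2, B2–B3, B3–B4, B4–B5, B5–B6
Each bag holds 3 vertices, so the decomposition has width 2, which upper-bounds the treewidth. For the lower bound, G contains the cycle b–h–g–d–b, so G is not a forest; only forests have treewidth ≤ 1, hence tw(G) ≥ 2. Hence tw(G) = 2 exactly.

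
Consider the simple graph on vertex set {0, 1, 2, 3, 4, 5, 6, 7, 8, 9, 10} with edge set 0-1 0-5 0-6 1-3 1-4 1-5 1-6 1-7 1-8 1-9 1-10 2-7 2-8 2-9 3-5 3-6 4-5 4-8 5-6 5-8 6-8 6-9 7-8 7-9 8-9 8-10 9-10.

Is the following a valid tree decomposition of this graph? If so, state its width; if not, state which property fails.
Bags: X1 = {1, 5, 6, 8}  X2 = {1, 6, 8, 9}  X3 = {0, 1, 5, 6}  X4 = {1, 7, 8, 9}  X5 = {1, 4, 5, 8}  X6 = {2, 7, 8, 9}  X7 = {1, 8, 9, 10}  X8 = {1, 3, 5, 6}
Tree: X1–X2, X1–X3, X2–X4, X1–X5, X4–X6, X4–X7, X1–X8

Yes; width 3.

Vertex coverage: the bags together contain {0, 1, 2, 3, 4, 5, 6, 7, 8, 9, 10}, the full vertex set. Edge coverage: each edge of G has both endpoints in at least one bag. Running intersection: for every vertex, the bags containing it form a connected subtree. All three properties hold, so this is a valid tree decomposition of width max|bag| − 1 = 3, and hence tw(G) ≤ 3.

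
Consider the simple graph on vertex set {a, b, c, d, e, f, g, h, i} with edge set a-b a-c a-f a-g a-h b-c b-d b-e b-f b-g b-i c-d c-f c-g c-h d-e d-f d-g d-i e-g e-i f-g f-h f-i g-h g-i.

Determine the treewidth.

A width-4 tree decomposition is:
Bags: B1 = {b, d, f, g, i}  B2 = {b, c, d, f, g}  B3 = {a, b, c, f, g}  B4 = {a, c, f, g, h}  B5 = {b, d, e, g, i}
Tree: B1–B2, B2–B3, B3–B4, B1–B5
Each bag holds 5 vertices, so the decomposition has width 4, which upper-bounds the treewidth. Conversely, {b, d, e, g, i} is a clique of size 5, and the vertices of any clique must share a bag in every tree decomposition; so some bag has ≥ 5 vertices and tw(G) ≥ 4. Combining the bounds, tw(G) = 4.

4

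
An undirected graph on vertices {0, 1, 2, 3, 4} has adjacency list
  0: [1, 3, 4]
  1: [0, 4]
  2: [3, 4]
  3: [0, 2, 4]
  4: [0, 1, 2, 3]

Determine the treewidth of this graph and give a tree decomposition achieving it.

Every bag has size at most 3, so the width is 3 − 1 = 2 and tw(G) ≤ 2. Conversely, {0, 1, 4} is a clique of size 3, and the vertices of any clique must share a bag in every tree decomposition; so some bag has ≥ 3 vertices and tw(G) ≥ 2. Hence tw(G) = 2 exactly.

Treewidth 2.
One optimal decomposition is:
Bags: B1 = {2, 3, 4}  B2 = {0, 3, 4}  B3 = {0, 1, 4}
Tree: B1–B2, B2–B3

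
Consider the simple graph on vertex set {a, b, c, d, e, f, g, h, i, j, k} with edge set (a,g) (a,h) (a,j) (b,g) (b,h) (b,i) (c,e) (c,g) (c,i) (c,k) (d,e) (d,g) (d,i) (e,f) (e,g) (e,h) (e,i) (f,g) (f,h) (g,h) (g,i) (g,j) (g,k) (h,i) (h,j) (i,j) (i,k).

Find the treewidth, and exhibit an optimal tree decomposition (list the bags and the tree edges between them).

Treewidth 3.
Bags: B1 = {d, e, g, i}  B2 = {c, e, g, i}  B3 = {e, g, h, i}  B4 = {g, h, i, j}  B5 = {c, g, i, k}  B6 = {b, g, h, i}  B7 = {e, f, g, h}  B8 = {a, g, h, j}
Tree: B1–B2, B2–B3, B3–B4, B2–B5, B4–B6, B3–B7, B4–B8

Each bag holds 4 vertices, so the decomposition has width 3, which upper-bounds the treewidth. For the lower bound, the 4 vertices {a, g, h, j} are pairwise adjacent, and any tree decomposition puts a clique entirely inside one bag — forcing width ≥ 3. The upper and lower bounds meet at 3, so that is the treewidth.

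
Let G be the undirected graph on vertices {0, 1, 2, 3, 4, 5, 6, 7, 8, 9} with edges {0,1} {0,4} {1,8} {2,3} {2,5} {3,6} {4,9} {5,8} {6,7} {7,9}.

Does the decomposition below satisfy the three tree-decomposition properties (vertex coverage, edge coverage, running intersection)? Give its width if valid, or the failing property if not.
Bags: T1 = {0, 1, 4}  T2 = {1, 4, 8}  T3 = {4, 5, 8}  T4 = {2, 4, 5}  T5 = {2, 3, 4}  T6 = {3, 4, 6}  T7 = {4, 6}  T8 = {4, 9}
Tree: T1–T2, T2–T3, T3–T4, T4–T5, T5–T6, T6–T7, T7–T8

No — vertex 7 appears in no bag.

A tree decomposition must satisfy three properties: every vertex lies in some bag; for every edge, both endpoints lie together in some bag; and for every vertex, the bags containing it form a connected subtree. Here vertex 7 appears in no bag, so the decomposition is invalid.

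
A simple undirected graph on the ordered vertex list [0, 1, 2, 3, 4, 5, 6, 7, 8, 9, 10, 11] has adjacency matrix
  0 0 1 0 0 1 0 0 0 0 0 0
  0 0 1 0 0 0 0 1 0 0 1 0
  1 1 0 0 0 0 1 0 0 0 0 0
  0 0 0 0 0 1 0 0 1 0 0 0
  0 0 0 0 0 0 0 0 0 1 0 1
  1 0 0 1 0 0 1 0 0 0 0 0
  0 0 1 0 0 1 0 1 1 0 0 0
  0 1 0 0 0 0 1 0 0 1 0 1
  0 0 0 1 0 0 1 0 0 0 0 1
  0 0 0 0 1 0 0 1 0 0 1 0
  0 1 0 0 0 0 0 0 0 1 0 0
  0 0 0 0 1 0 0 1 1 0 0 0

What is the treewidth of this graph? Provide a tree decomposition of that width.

Treewidth 3.
One such decomposition:
Bags: B1 = {4, 9, 10, 11}  B2 = {7, 9, 10, 11}  B3 = {1, 7, 10, 11}  B4 = {1, 7, 8, 11}  B5 = {1, 6, 7, 8}  B6 = {1, 2, 6, 8}  B7 = {2, 3, 6, 8}  B8 = {2, 3, 5, 6}  B9 = {0, 2, 3, 5}
Tree: B1–B2, B2–B3, B3–B4, B4–B5, B5–B6, B6–B7, B7–B8, B8–B9

The largest bag has 4 vertices, giving width 3; this decomposition certifies tw(G) ≤ 3. For the lower bound: the 4 vertex sets {4,9,10}, {11}, {7}, {1,2,6,8} are disjoint, each induces a connected subgraph, and every pair is joined by at least one edge of G. Contracting each set to a single vertex therefore yields K_{4} as a minor, and since treewidth is minor-monotone, tw(G) ≥ tw(K_{4}) = 3. Combining the bounds, tw(G) = 3.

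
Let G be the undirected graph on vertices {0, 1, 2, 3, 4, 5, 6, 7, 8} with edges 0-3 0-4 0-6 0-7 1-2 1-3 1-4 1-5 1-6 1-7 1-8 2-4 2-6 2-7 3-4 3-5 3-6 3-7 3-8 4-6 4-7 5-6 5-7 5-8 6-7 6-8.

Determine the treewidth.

4

A width-4 tree decomposition is:
Bags: B1 = {1, 3, 5, 6, 7}  B2 = {1, 3, 4, 6, 7}  B3 = {1, 2, 4, 6, 7}  B4 = {0, 3, 4, 6, 7}  B5 = {1, 3, 5, 6, 8}
Tree: B1–B2, B2–B3, B2–B4, B1–B5
Each bag holds 5 vertices, so the decomposition has width 4, which upper-bounds the treewidth. On the other hand G contains the 5-clique {0, 3, 4, 6, 7}. A clique must lie in a single bag of any decomposition, so no decomposition can have width below 4. Hence tw(G) = 4 exactly.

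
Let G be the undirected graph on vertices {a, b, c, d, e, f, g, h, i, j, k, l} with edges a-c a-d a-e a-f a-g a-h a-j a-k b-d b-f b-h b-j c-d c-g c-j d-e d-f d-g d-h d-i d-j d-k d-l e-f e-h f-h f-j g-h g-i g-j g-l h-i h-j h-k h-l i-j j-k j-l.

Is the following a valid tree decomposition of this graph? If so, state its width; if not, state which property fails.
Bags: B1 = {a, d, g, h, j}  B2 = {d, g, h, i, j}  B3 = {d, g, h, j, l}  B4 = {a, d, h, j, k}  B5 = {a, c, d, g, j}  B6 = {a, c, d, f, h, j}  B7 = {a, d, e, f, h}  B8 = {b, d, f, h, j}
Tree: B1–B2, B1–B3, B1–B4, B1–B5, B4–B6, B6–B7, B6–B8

A tree decomposition must satisfy three properties: every vertex lies in some bag; for every edge, both endpoints lie together in some bag; and for every vertex, the bags containing it form a connected subtree. Here bags containing vertex c are not connected in the tree, so the decomposition is invalid.

No — bags containing vertex c are not connected in the tree.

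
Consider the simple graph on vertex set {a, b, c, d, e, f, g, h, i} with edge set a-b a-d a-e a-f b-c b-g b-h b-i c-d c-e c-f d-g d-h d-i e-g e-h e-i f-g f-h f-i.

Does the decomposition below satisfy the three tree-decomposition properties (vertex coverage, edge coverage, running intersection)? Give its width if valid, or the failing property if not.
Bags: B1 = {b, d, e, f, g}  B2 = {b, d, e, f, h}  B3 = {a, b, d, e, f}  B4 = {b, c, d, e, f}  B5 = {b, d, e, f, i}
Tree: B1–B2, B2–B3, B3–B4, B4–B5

Vertex coverage: the bags together contain {a, b, c, d, e, f, g, h, i}, the full vertex set. Edge coverage: each edge of G has both endpoints in at least one bag. Running intersection: for every vertex, the bags containing it form a connected subtree. All three properties hold, so this is a valid tree decomposition of width max|bag| − 1 = 4, and hence tw(G) ≤ 4.

Yes; width 4.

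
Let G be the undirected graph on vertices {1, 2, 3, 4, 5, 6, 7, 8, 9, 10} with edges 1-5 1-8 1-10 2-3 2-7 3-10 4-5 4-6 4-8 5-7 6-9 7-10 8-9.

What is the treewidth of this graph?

A width-2 tree decomposition is:
Bags: B1 = {2, 3, 10}  B2 = {2, 7, 10}  B3 = {1, 7, 10}  B4 = {1, 5, 7}  B5 = {1, 5, 8}  B6 = {4, 5, 8}  B7 = {4, 8, 9}  B8 = {4, 6, 9}
Tree: B1–B2, B2–B3, B3–B4, B4–B5, B5–B6, B6–B7, B7–B8
The largest bag has 3 vertices, giving width 2; this decomposition certifies tw(G) ≤ 2. The edges 3–2–7–10–3 form a cycle, so G is not a tree and its treewidth is at least 2. Combining the bounds, tw(G) = 2.

2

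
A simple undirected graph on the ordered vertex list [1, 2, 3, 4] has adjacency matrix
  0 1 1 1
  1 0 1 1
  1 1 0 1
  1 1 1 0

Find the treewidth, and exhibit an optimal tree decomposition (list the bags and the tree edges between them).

Treewidth 3.
Bags: B1 = {1, 2, 3, 4}
Tree: (single bag)

A single bag containing all 4 vertices is trivially a valid decomposition of width 3. Conversely, {1, 2, 3, 4} is a clique of size 4, and the vertices of any clique must share a bag in every tree decomposition; so some bag has ≥ 4 vertices and tw(G) ≥ 3. Combining the bounds, tw(G) = 3.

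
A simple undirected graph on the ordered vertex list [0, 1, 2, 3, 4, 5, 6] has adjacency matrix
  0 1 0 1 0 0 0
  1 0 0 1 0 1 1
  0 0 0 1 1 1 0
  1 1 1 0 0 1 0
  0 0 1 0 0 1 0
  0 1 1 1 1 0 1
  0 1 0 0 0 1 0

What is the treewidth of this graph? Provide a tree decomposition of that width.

Treewidth 2.
One such decomposition:
Bags: B1 = {1, 3, 5}  B2 = {1, 5, 6}  B3 = {2, 3, 5}  B4 = {2, 4, 5}  B5 = {0, 1, 3}
Tree: B1–B2, B1–B3, B3–B4, B1–B5

Each bag holds 3 vertices, so the decomposition has width 2, which upper-bounds the treewidth. On the other hand G contains the 3-clique {0, 1, 3}. A clique must lie in a single bag of any decomposition, so no decomposition can have width below 2. Combining the bounds, tw(G) = 2.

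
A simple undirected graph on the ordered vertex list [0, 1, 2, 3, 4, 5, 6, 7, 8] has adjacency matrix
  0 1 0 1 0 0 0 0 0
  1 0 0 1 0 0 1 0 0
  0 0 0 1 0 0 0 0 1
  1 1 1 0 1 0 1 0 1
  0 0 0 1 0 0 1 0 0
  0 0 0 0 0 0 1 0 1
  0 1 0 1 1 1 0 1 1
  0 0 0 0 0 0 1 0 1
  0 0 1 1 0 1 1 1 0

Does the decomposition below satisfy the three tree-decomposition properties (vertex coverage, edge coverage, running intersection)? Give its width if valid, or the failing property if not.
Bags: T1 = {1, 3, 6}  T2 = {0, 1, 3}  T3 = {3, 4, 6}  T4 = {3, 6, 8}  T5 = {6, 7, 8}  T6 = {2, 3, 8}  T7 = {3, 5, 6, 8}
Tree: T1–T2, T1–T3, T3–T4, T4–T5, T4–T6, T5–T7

No — bags containing vertex 3 are not connected in the tree.

A tree decomposition must satisfy three properties: every vertex lies in some bag; for every edge, both endpoints lie together in some bag; and for every vertex, the bags containing it form a connected subtree. Here bags containing vertex 3 are not connected in the tree, so the decomposition is invalid.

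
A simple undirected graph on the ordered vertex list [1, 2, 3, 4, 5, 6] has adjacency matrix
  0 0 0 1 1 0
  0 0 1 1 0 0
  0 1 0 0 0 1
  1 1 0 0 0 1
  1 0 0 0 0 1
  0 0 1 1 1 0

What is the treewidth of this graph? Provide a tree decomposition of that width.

The largest bag has 3 vertices, giving width 2; this decomposition certifies tw(G) ≤ 2. The edges 5–1–4–6–5 form a cycle, so G is not a tree and its treewidth is at least 2. Therefore the treewidth is 2.

Treewidth 2.
One such decomposition:
Bags: B1 = {1, 5, 6}  B2 = {1, 4, 6}  B3 = {3, 4, 6}  B4 = {2, 3, 4}
Tree: B1–B2, B2–B3, B3–B4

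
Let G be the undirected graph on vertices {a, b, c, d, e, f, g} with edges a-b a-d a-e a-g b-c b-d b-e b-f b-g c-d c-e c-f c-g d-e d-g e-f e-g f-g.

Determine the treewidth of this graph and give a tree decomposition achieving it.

Treewidth 4.
One optimal decomposition is:
Bags: B1 = {a, b, d, e, g}  B2 = {b, c, d, e, g}  B3 = {b, c, e, f, g}
Tree: B1–B2, B2–B3

Each bag holds 5 vertices, so the decomposition has width 4, which upper-bounds the treewidth. On the other hand G contains the 5-clique {b, c, d, e, g}. A clique must lie in a single bag of any decomposition, so no decomposition can have width below 4. Therefore the treewidth is 4.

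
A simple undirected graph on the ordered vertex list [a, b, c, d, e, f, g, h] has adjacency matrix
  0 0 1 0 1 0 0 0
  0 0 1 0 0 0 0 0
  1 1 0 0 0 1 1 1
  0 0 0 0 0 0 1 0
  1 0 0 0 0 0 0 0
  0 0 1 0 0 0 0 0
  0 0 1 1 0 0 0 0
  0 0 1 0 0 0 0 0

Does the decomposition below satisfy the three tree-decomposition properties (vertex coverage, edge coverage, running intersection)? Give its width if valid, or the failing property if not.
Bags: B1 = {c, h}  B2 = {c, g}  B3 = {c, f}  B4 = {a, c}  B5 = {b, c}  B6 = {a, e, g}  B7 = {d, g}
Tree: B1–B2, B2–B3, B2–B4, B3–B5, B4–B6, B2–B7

No — bags containing vertex g are not connected in the tree.

A tree decomposition must satisfy three properties: every vertex lies in some bag; for every edge, both endpoints lie together in some bag; and for every vertex, the bags containing it form a connected subtree. Here bags containing vertex g are not connected in the tree, so the decomposition is invalid.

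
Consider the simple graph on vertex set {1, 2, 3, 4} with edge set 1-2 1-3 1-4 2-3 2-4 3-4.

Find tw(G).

A width-3 tree decomposition is:
Bags: B1 = {1, 2, 3, 4}
Tree: (single bag)
With just one bag of size 4, the width is 4 − 1 = 3, so tw(G) ≤ 3. Conversely, {1, 2, 3, 4} is a clique of size 4, and the vertices of any clique must share a bag in every tree decomposition; so some bag has ≥ 4 vertices and tw(G) ≥ 3. Therefore the treewidth is 3.

3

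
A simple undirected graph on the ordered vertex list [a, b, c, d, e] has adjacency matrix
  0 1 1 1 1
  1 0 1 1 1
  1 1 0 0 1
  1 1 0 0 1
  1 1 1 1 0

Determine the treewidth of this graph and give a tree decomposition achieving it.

Each bag holds 4 vertices, so the decomposition has width 3, which upper-bounds the treewidth. For the lower bound, the 4 vertices {a, b, d, e} are pairwise adjacent, and any tree decomposition puts a clique entirely inside one bag — forcing width ≥ 3. Therefore the treewidth is 3.

Treewidth 3.
Bags: B1 = {a, b, d, e}  B2 = {a, b, c, e}
Tree: B1–B2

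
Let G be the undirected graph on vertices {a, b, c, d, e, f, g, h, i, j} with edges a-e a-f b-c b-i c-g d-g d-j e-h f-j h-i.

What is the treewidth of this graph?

2

A width-2 tree decomposition is:
Bags: B1 = {c, d, g}  B2 = {c, d, j}  B3 = {c, f, j}  B4 = {a, c, f}  B5 = {a, c, e}  B6 = {c, e, h}  B7 = {c, h, i}  B8 = {b, c, i}
Tree: B1–B2, B2–B3, B3–B4, B4–B5, B5–B6, B6–B7, B7–B8
The largest bag has 3 vertices, giving width 2; this decomposition certifies tw(G) ≤ 2. Since c–g–d–j–f–a–e–h–i–b–c is a cycle in G, G is not acyclic. Forests are exactly the graphs of treewidth ≤ 1, so tw(G) ≥ 2. Combining the bounds, tw(G) = 2.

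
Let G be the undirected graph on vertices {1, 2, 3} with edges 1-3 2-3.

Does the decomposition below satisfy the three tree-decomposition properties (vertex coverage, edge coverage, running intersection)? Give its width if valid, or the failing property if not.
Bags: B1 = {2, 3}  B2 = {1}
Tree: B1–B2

A tree decomposition must satisfy three properties: every vertex lies in some bag; for every edge, both endpoints lie together in some bag; and for every vertex, the bags containing it form a connected subtree. Here edge (3,1) lies in no bag, so the decomposition is invalid.

No — edge (3,1) lies in no bag.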